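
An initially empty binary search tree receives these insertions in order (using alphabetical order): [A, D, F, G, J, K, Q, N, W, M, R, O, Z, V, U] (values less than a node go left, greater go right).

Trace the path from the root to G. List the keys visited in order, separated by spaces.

A D F G

A: root
D: right child of A (depth 1)
F: right child of D (depth 2)
G: right child of F (depth 3)
J: right child of G (depth 4)
K: right child of J (depth 5)
Q: right child of K (depth 6)
N: left child of Q (depth 7)
W: right child of Q (depth 7)
M: left child of N (depth 8)
R: left child of W (depth 8)
O: right child of N (depth 8)
Z: right child of W (depth 8)
V: right child of R (depth 9)
U: left child of V (depth 10)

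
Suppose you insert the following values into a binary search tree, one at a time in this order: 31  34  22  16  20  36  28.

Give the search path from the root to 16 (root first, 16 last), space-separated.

31 22 16

31: root
34: right child of 31 (depth 1)
22: left child of 31 (depth 1)
16: left child of 22 (depth 2)
20: right child of 16 (depth 3)
36: right child of 34 (depth 2)
28: right child of 22 (depth 2)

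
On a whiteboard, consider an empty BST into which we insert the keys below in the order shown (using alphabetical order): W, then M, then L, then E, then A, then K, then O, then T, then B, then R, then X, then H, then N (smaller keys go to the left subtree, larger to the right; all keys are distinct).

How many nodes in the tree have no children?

5

Resulting structure (node: left, right):
  W: L=M, R=X
  M: L=L, R=O
  L: L=E, R=–
  E: L=A, R=K
  A: L=–, R=B
  K: L=H, R=–
  O: L=N, R=T
  T: L=R, R=–
  B: L=–, R=–
  R: L=–, R=–
  X: L=–, R=–
  H: L=–, R=–
  N: L=–, R=–

Leaves: B, H, N, R, X — 5 in total.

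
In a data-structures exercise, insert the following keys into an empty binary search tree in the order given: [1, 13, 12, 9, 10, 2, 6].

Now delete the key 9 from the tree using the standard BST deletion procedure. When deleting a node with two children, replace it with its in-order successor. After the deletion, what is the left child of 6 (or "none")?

Insert 1: tree is empty, so 1 becomes the root.
Insert 13: 13 > 1 → go right. Place as right child of 1.
Insert 12: 12 > 1 → go right; 12 < 13 → go left. Place as left child of 13.
Insert 9: 9 > 1 → go right; 9 < 13 → go left; 9 < 12 → go left. Place as left child of 12.
Insert 10: 10 > 1 → go right; 10 < 13 → go left; 10 < 12 → go left; 10 > 9 → go right. Place as right child of 9.
Insert 2: 2 > 1 → go right; 2 < 13 → go left; 2 < 12 → go left; 2 < 9 → go left. Place as left child of 9.
Insert 6: 6 > 1 → go right; 6 < 13 → go left; 6 < 12 → go left; 6 < 9 → go left; 6 > 2 → go right. Place as right child of 2.

Delete 9 (two children — replace with in-order successor).
After deletion, 6's left child: none.

none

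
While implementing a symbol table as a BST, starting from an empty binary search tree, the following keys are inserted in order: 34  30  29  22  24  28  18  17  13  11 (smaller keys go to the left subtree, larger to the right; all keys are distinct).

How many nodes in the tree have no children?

2

Insert 34: tree is empty, so 34 becomes the root.
Insert 30: 30 < 34 → go left. Place as left child of 34.
Insert 29: 29 < 34 → go left; 29 < 30 → go left. Place as left child of 30.
Insert 22: 22 < 34 → go left; 22 < 30 → go left; 22 < 29 → go left. Place as left child of 29.
Insert 24: 24 < 34 → go left; 24 < 30 → go left; 24 < 29 → go left; 24 > 22 → go right. Place as right child of 22.
Insert 28: 28 < 34 → go left; 28 < 30 → go left; 28 < 29 → go left; 28 > 22 → go right; 28 > 24 → go right. Place as right child of 24.
Insert 18: 18 < 34 → go left; 18 < 30 → go left; 18 < 29 → go left; 18 < 22 → go left. Place as left child of 22.
Insert 17: 17 < 34 → go left; 17 < 30 → go left; 17 < 29 → go left; 17 < 22 → go left; 17 < 18 → go left. Place as left child of 18.
Insert 13: 13 < 34 → go left; 13 < 30 → go left; 13 < 29 → go left; 13 < 22 → go left; 13 < 18 → go left; 13 < 17 → go left. Place as left child of 17.
Insert 11: 11 < 34 → go left; 11 < 30 → go left; 11 < 29 → go left; 11 < 22 → go left; 11 < 18 → go left; 11 < 17 → go left; 11 < 13 → go left. Place as left child of 13.

Leaves: 11, 28 — 2 in total.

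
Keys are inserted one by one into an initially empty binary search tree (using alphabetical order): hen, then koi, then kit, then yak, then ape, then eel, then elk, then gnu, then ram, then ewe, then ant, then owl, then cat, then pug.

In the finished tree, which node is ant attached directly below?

Insert hen: tree is empty, so hen becomes the root.
Insert koi: koi > hen → go right. Place as right child of hen.
Insert kit: kit > hen → go right; kit < koi → go left. Place as left child of koi.
Insert yak: yak > hen → go right; yak > koi → go right. Place as right child of koi.
Insert ape: ape < hen → go left. Place as left child of hen.
Insert eel: eel < hen → go left; eel > ape → go right. Place as right child of ape.
Insert elk: elk < hen → go left; elk > ape → go right; elk > eel → go right. Place as right child of eel.
Insert gnu: gnu < hen → go left; gnu > ape → go right; gnu > eel → go right; gnu > elk → go right. Place as right child of elk.
Insert ram: ram > hen → go right; ram > koi → go right; ram < yak → go left. Place as left child of yak.
Insert ewe: ewe < hen → go left; ewe > ape → go right; ewe > eel → go right; ewe > elk → go right; ewe < gnu → go left. Place as left child of gnu.
Insert ant: ant < hen → go left; ant < ape → go left. Place as left child of ape.
Insert owl: owl > hen → go right; owl > koi → go right; owl < yak → go left; owl < ram → go left. Place as left child of ram.
Insert cat: cat < hen → go left; cat > ape → go right; cat < eel → go left. Place as left child of eel.
Insert pug: pug > hen → go right; pug > koi → go right; pug < yak → go left; pug < ram → go left; pug > owl → go right. Place as right child of owl.

ape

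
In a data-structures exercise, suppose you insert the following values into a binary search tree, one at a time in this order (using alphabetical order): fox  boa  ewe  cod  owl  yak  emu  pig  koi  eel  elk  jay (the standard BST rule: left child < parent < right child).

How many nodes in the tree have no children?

3

Resulting structure (node: left, right):
  fox: L=boa, R=owl
  boa: L=–, R=ewe
  ewe: L=cod, R=–
  cod: L=–, R=emu
  owl: L=koi, R=yak
  yak: L=pig, R=–
  emu: L=eel, R=–
  pig: L=–, R=–
  koi: L=jay, R=–
  eel: L=–, R=elk
  elk: L=–, R=–
  jay: L=–, R=–

Leaves: elk, jay, pig — 3 in total.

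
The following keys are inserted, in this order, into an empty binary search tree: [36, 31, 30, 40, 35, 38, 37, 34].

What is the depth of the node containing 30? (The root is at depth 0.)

Resulting structure (node: left, right):
  36: L=31, R=40
  31: L=30, R=35
  30: L=–, R=–
  40: L=38, R=–
  35: L=34, R=–
  38: L=37, R=–
  37: L=–, R=–
  34: L=–, R=–

Path to 30: 36 → 31 → 30, which is 2 edges.

2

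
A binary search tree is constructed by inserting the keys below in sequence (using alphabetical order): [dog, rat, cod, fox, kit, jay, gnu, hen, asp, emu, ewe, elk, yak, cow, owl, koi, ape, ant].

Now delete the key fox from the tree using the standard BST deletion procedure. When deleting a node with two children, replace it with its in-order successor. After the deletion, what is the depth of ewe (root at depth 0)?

4

Resulting structure (node: left, right):
  dog: L=cod, R=rat
  rat: L=fox, R=yak
  cod: L=asp, R=cow
  fox: L=emu, R=kit
  kit: L=jay, R=owl
  jay: L=gnu, R=–
  gnu: L=–, R=hen
  hen: L=–, R=–
  asp: L=ape, R=–
  emu: L=elk, R=ewe
  ewe: L=–, R=–
  elk: L=–, R=–
  yak: L=–, R=–
  cow: L=–, R=–
  owl: L=koi, R=–
  koi: L=–, R=–
  ape: L=ant, R=–
  ant: L=–, R=–

Delete fox (two children — replace with in-order successor).
After deletion, path to ewe: dog → rat → gnu → emu → ewe.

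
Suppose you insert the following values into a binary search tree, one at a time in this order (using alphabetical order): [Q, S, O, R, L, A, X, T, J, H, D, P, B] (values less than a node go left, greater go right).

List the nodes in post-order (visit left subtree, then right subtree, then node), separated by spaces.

Resulting structure (node: left, right):
  Q: L=O, R=S
  S: L=R, R=X
  O: L=L, R=P
  R: L=–, R=–
  L: L=A, R=–
  A: L=–, R=J
  X: L=T, R=–
  T: L=–, R=–
  J: L=H, R=–
  H: L=D, R=–
  D: L=B, R=–
  P: L=–, R=–
  B: L=–, R=–

B D H J A L P O R T X S Q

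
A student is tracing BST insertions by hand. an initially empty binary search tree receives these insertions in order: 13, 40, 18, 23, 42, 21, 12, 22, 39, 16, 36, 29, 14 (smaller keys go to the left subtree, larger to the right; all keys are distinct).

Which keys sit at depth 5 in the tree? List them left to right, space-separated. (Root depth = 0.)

Insert 13: tree is empty, so 13 becomes the root.
Insert 40: 40 > 13 → go right. Place as right child of 13.
Insert 18: 18 > 13 → go right; 18 < 40 → go left. Place as left child of 40.
Insert 23: 23 > 13 → go right; 23 < 40 → go left; 23 > 18 → go right. Place as right child of 18.
Insert 42: 42 > 13 → go right; 42 > 40 → go right. Place as right child of 40.
Insert 21: 21 > 13 → go right; 21 < 40 → go left; 21 > 18 → go right; 21 < 23 → go left. Place as left child of 23.
Insert 12: 12 < 13 → go left. Place as left child of 13.
Insert 22: 22 > 13 → go right; 22 < 40 → go left; 22 > 18 → go right; 22 < 23 → go left; 22 > 21 → go right. Place as right child of 21.
Insert 39: 39 > 13 → go right; 39 < 40 → go left; 39 > 18 → go right; 39 > 23 → go right. Place as right child of 23.
Insert 16: 16 > 13 → go right; 16 < 40 → go left; 16 < 18 → go left. Place as left child of 18.
Insert 36: 36 > 13 → go right; 36 < 40 → go left; 36 > 18 → go right; 36 > 23 → go right; 36 < 39 → go left. Place as left child of 39.
Insert 29: 29 > 13 → go right; 29 < 40 → go left; 29 > 18 → go right; 29 > 23 → go right; 29 < 39 → go left; 29 < 36 → go left. Place as left child of 36.
Insert 14: 14 > 13 → go right; 14 < 40 → go left; 14 < 18 → go left; 14 < 16 → go left. Place as left child of 16.

22 36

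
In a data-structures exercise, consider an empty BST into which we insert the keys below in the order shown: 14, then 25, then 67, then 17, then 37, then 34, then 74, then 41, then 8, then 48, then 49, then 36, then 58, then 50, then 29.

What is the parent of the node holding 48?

Resulting structure (node: left, right):
  14: L=8, R=25
  25: L=17, R=67
  67: L=37, R=74
  17: L=–, R=–
  37: L=34, R=41
  34: L=29, R=36
  74: L=–, R=–
  41: L=–, R=48
  8: L=–, R=–
  48: L=–, R=49
  49: L=–, R=58
  36: L=–, R=–
  58: L=50, R=–
  50: L=–, R=–
  29: L=–, R=–

41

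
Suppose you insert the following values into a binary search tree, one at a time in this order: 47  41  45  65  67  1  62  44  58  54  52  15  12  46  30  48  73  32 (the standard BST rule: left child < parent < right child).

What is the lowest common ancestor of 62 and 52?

62

Insert 47: tree is empty, so 47 becomes the root.
Insert 41: 41 < 47 → go left. Place as left child of 47.
Insert 45: 45 < 47 → go left; 45 > 41 → go right. Place as right child of 41.
Insert 65: 65 > 47 → go right. Place as right child of 47.
Insert 67: 67 > 47 → go right; 67 > 65 → go right. Place as right child of 65.
Insert 1: 1 < 47 → go left; 1 < 41 → go left. Place as left child of 41.
Insert 62: 62 > 47 → go right; 62 < 65 → go left. Place as left child of 65.
Insert 44: 44 < 47 → go left; 44 > 41 → go right; 44 < 45 → go left. Place as left child of 45.
Insert 58: 58 > 47 → go right; 58 < 65 → go left; 58 < 62 → go left. Place as left child of 62.
Insert 54: 54 > 47 → go right; 54 < 65 → go left; 54 < 62 → go left; 54 < 58 → go left. Place as left child of 58.
Insert 52: 52 > 47 → go right; 52 < 65 → go left; 52 < 62 → go left; 52 < 58 → go left; 52 < 54 → go left. Place as left child of 54.
Insert 15: 15 < 47 → go left; 15 < 41 → go left; 15 > 1 → go right. Place as right child of 1.
Insert 12: 12 < 47 → go left; 12 < 41 → go left; 12 > 1 → go right; 12 < 15 → go left. Place as left child of 15.
Insert 46: 46 < 47 → go left; 46 > 41 → go right; 46 > 45 → go right. Place as right child of 45.
Insert 30: 30 < 47 → go left; 30 < 41 → go left; 30 > 1 → go right; 30 > 15 → go right. Place as right child of 15.
Insert 48: 48 > 47 → go right; 48 < 65 → go left; 48 < 62 → go left; 48 < 58 → go left; 48 < 54 → go left; 48 < 52 → go left. Place as left child of 52.
Insert 73: 73 > 47 → go right; 73 > 65 → go right; 73 > 67 → go right. Place as right child of 67.
Insert 32: 32 < 47 → go left; 32 < 41 → go left; 32 > 1 → go right; 32 > 15 → go right; 32 > 30 → go right. Place as right child of 30.

Path to 62: 47 → 65 → 62
Path to 52: 47 → 65 → 62 → 58 → 54 → 52
62 lies on both paths and is an ancestor of the other node.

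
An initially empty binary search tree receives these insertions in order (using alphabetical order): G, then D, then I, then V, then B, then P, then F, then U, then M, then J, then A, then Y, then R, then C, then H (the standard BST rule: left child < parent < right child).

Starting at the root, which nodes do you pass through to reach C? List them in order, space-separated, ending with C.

G D B C

Insert G: tree is empty, so G becomes the root.
Insert D: D < G → go left. Place as left child of G.
Insert I: I > G → go right. Place as right child of G.
Insert V: V > G → go right; V > I → go right. Place as right child of I.
Insert B: B < G → go left; B < D → go left. Place as left child of D.
Insert P: P > G → go right; P > I → go right; P < V → go left. Place as left child of V.
Insert F: F < G → go left; F > D → go right. Place as right child of D.
Insert U: U > G → go right; U > I → go right; U < V → go left; U > P → go right. Place as right child of P.
Insert M: M > G → go right; M > I → go right; M < V → go left; M < P → go left. Place as left child of P.
Insert J: J > G → go right; J > I → go right; J < V → go left; J < P → go left; J < M → go left. Place as left child of M.
Insert A: A < G → go left; A < D → go left; A < B → go left. Place as left child of B.
Insert Y: Y > G → go right; Y > I → go right; Y > V → go right. Place as right child of V.
Insert R: R > G → go right; R > I → go right; R < V → go left; R > P → go right; R < U → go left. Place as left child of U.
Insert C: C < G → go left; C < D → go left; C > B → go right. Place as right child of B.
Insert H: H > G → go right; H < I → go left. Place as left child of I.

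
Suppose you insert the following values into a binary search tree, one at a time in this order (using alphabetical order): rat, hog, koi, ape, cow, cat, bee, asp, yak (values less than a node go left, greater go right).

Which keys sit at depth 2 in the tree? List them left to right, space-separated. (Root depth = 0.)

ape koi

Insert rat: tree is empty, so rat becomes the root.
Insert hog: hog < rat → go left. Place as left child of rat.
Insert koi: koi < rat → go left; koi > hog → go right. Place as right child of hog.
Insert ape: ape < rat → go left; ape < hog → go left. Place as left child of hog.
Insert cow: cow < rat → go left; cow < hog → go left; cow > ape → go right. Place as right child of ape.
Insert cat: cat < rat → go left; cat < hog → go left; cat > ape → go right; cat < cow → go left. Place as left child of cow.
Insert bee: bee < rat → go left; bee < hog → go left; bee > ape → go right; bee < cow → go left; bee < cat → go left. Place as left child of cat.
Insert asp: asp < rat → go left; asp < hog → go left; asp > ape → go right; asp < cow → go left; asp < cat → go left; asp < bee → go left. Place as left child of bee.
Insert yak: yak > rat → go right. Place as right child of rat.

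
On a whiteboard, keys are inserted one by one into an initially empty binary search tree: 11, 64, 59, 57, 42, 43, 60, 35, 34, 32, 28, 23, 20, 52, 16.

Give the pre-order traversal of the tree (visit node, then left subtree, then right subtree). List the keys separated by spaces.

Resulting structure (node: left, right):
  11: L=–, R=64
  64: L=59, R=–
  59: L=57, R=60
  57: L=42, R=–
  42: L=35, R=43
  43: L=–, R=52
  60: L=–, R=–
  35: L=34, R=–
  34: L=32, R=–
  32: L=28, R=–
  28: L=23, R=–
  23: L=20, R=–
  20: L=16, R=–
  52: L=–, R=–
  16: L=–, R=–

11 64 59 57 42 35 34 32 28 23 20 16 43 52 60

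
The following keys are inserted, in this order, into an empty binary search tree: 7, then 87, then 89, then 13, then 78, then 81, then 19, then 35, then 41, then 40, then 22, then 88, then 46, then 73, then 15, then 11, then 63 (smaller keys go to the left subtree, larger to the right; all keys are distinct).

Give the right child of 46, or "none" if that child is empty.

73

7: root
87: right child of 7 (depth 1)
89: right child of 87 (depth 2)
13: left child of 87 (depth 2)
78: right child of 13 (depth 3)
81: right child of 78 (depth 4)
19: left child of 78 (depth 4)
35: right child of 19 (depth 5)
41: right child of 35 (depth 6)
40: left child of 41 (depth 7)
22: left child of 35 (depth 6)
88: left child of 89 (depth 3)
46: right child of 41 (depth 7)
73: right child of 46 (depth 8)
15: left child of 19 (depth 5)
11: left child of 13 (depth 3)
63: left child of 73 (depth 9)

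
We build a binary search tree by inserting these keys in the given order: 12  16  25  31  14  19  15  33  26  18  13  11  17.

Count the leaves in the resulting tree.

6

Resulting structure (node: left, right):
  12: L=11, R=16
  16: L=14, R=25
  25: L=19, R=31
  31: L=26, R=33
  14: L=13, R=15
  19: L=18, R=–
  15: L=–, R=–
  33: L=–, R=–
  26: L=–, R=–
  18: L=17, R=–
  13: L=–, R=–
  11: L=–, R=–
  17: L=–, R=–

Leaves: 11, 13, 15, 17, 26, 33 — 6 in total.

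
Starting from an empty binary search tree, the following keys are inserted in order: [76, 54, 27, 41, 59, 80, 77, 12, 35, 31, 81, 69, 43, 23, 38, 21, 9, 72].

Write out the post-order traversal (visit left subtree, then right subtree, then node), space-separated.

9 21 23 12 31 38 35 43 41 27 72 69 59 54 77 81 80 76

76: root
54: left child of 76 (depth 1)
27: left child of 54 (depth 2)
41: right child of 27 (depth 3)
59: right child of 54 (depth 2)
80: right child of 76 (depth 1)
77: left child of 80 (depth 2)
12: left child of 27 (depth 3)
35: left child of 41 (depth 4)
31: left child of 35 (depth 5)
81: right child of 80 (depth 2)
69: right child of 59 (depth 3)
43: right child of 41 (depth 4)
23: right child of 12 (depth 4)
38: right child of 35 (depth 5)
21: left child of 23 (depth 5)
9: left child of 12 (depth 4)
72: right child of 69 (depth 4)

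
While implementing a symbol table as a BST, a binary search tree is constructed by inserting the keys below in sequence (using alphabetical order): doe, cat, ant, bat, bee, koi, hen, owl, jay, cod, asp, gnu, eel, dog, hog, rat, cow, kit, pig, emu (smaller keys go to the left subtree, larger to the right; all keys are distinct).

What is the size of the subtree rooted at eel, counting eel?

3

doe: root
cat: left child of doe (depth 1)
ant: left child of cat (depth 2)
bat: right child of ant (depth 3)
bee: right child of bat (depth 4)
koi: right child of doe (depth 1)
hen: left child of koi (depth 2)
owl: right child of koi (depth 2)
jay: right child of hen (depth 3)
cod: right child of cat (depth 2)
asp: left child of bat (depth 4)
gnu: left child of hen (depth 3)
eel: left child of gnu (depth 4)
dog: left child of eel (depth 5)
hog: left child of jay (depth 4)
rat: right child of owl (depth 3)
cow: right child of cod (depth 3)
kit: right child of jay (depth 4)
pig: left child of rat (depth 4)
emu: right child of eel (depth 5)

Subtree rooted at eel contains: eel, dog, emu — 3 nodes.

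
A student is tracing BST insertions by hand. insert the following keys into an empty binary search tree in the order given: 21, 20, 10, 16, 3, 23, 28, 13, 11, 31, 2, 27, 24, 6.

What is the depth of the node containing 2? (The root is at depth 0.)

Insert 21: tree is empty, so 21 becomes the root.
Insert 20: 20 < 21 → go left. Place as left child of 21.
Insert 10: 10 < 21 → go left; 10 < 20 → go left. Place as left child of 20.
Insert 16: 16 < 21 → go left; 16 < 20 → go left; 16 > 10 → go right. Place as right child of 10.
Insert 3: 3 < 21 → go left; 3 < 20 → go left; 3 < 10 → go left. Place as left child of 10.
Insert 23: 23 > 21 → go right. Place as right child of 21.
Insert 28: 28 > 21 → go right; 28 > 23 → go right. Place as right child of 23.
Insert 13: 13 < 21 → go left; 13 < 20 → go left; 13 > 10 → go right; 13 < 16 → go left. Place as left child of 16.
Insert 11: 11 < 21 → go left; 11 < 20 → go left; 11 > 10 → go right; 11 < 16 → go left; 11 < 13 → go left. Place as left child of 13.
Insert 31: 31 > 21 → go right; 31 > 23 → go right; 31 > 28 → go right. Place as right child of 28.
Insert 2: 2 < 21 → go left; 2 < 20 → go left; 2 < 10 → go left; 2 < 3 → go left. Place as left child of 3.
Insert 27: 27 > 21 → go right; 27 > 23 → go right; 27 < 28 → go left. Place as left child of 28.
Insert 24: 24 > 21 → go right; 24 > 23 → go right; 24 < 28 → go left; 24 < 27 → go left. Place as left child of 27.
Insert 6: 6 < 21 → go left; 6 < 20 → go left; 6 < 10 → go left; 6 > 3 → go right. Place as right child of 3.

Path to 2: 21 → 20 → 10 → 3 → 2, which is 4 edges.

4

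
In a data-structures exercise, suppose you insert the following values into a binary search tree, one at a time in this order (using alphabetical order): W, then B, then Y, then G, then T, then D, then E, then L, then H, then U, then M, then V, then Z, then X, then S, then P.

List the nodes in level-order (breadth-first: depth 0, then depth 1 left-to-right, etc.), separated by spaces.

W: root
B: left child of W (depth 1)
Y: right child of W (depth 1)
G: right child of B (depth 2)
T: right child of G (depth 3)
D: left child of G (depth 3)
E: right child of D (depth 4)
L: left child of T (depth 4)
H: left child of L (depth 5)
U: right child of T (depth 4)
M: right child of L (depth 5)
V: right child of U (depth 5)
Z: right child of Y (depth 2)
X: left child of Y (depth 2)
S: right child of M (depth 6)
P: left child of S (depth 7)

W B Y G X Z D T E L U H M V S P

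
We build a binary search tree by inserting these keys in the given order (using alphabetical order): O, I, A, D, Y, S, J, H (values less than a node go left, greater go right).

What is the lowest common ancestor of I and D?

O: root
I: left child of O (depth 1)
A: left child of I (depth 2)
D: right child of A (depth 3)
Y: right child of O (depth 1)
S: left child of Y (depth 2)
J: right child of I (depth 2)
H: right child of D (depth 4)

Path to I: O → I
Path to D: O → I → A → D
I lies on both paths and is an ancestor of the other node.

I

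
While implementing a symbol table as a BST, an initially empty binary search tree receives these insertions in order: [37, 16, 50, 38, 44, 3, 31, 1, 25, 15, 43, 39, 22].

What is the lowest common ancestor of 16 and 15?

37: root
16: left child of 37 (depth 1)
50: right child of 37 (depth 1)
38: left child of 50 (depth 2)
44: right child of 38 (depth 3)
3: left child of 16 (depth 2)
31: right child of 16 (depth 2)
1: left child of 3 (depth 3)
25: left child of 31 (depth 3)
15: right child of 3 (depth 3)
43: left child of 44 (depth 4)
39: left child of 43 (depth 5)
22: left child of 25 (depth 4)

Path to 16: 37 → 16
Path to 15: 37 → 16 → 3 → 15
16 lies on both paths and is an ancestor of the other node.

16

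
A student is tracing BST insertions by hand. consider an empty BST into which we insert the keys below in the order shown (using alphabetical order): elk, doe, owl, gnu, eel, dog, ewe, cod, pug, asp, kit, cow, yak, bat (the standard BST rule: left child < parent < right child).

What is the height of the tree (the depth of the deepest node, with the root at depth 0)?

4

elk: root
doe: left child of elk (depth 1)
owl: right child of elk (depth 1)
gnu: left child of owl (depth 2)
eel: right child of doe (depth 2)
dog: left child of eel (depth 3)
ewe: left child of gnu (depth 3)
cod: left child of doe (depth 2)
pug: right child of owl (depth 2)
asp: left child of cod (depth 3)
kit: right child of gnu (depth 3)
cow: right child of cod (depth 3)
yak: right child of pug (depth 3)
bat: right child of asp (depth 4)

The deepest node is bat at depth 4.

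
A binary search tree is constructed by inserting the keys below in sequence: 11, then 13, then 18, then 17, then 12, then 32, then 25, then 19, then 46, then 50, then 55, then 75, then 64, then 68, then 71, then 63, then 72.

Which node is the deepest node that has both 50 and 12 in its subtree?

Insert 11: tree is empty, so 11 becomes the root.
Insert 13: 13 > 11 → go right. Place as right child of 11.
Insert 18: 18 > 11 → go right; 18 > 13 → go right. Place as right child of 13.
Insert 17: 17 > 11 → go right; 17 > 13 → go right; 17 < 18 → go left. Place as left child of 18.
Insert 12: 12 > 11 → go right; 12 < 13 → go left. Place as left child of 13.
Insert 32: 32 > 11 → go right; 32 > 13 → go right; 32 > 18 → go right. Place as right child of 18.
Insert 25: 25 > 11 → go right; 25 > 13 → go right; 25 > 18 → go right; 25 < 32 → go left. Place as left child of 32.
Insert 19: 19 > 11 → go right; 19 > 13 → go right; 19 > 18 → go right; 19 < 32 → go left; 19 < 25 → go left. Place as left child of 25.
Insert 46: 46 > 11 → go right; 46 > 13 → go right; 46 > 18 → go right; 46 > 32 → go right. Place as right child of 32.
Insert 50: 50 > 11 → go right; 50 > 13 → go right; 50 > 18 → go right; 50 > 32 → go right; 50 > 46 → go right. Place as right child of 46.
Insert 55: 55 > 11 → go right; 55 > 13 → go right; 55 > 18 → go right; 55 > 32 → go right; 55 > 46 → go right; 55 > 50 → go right. Place as right child of 50.
Insert 75: 75 > 11 → go right; 75 > 13 → go right; 75 > 18 → go right; 75 > 32 → go right; 75 > 46 → go right; 75 > 50 → go right; 75 > 55 → go right. Place as right child of 55.
Insert 64: 64 > 11 → go right; 64 > 13 → go right; 64 > 18 → go right; 64 > 32 → go right; 64 > 46 → go right; 64 > 50 → go right; 64 > 55 → go right; 64 < 75 → go left. Place as left child of 75.
Insert 68: 68 > 11 → go right; 68 > 13 → go right; 68 > 18 → go right; 68 > 32 → go right; 68 > 46 → go right; 68 > 50 → go right; 68 > 55 → go right; 68 < 75 → go left; 68 > 64 → go right. Place as right child of 64.
Insert 71: 71 > 11 → go right; 71 > 13 → go right; 71 > 18 → go right; 71 > 32 → go right; 71 > 46 → go right; 71 > 50 → go right; 71 > 55 → go right; 71 < 75 → go left; 71 > 64 → go right; 71 > 68 → go right. Place as right child of 68.
Insert 63: 63 > 11 → go right; 63 > 13 → go right; 63 > 18 → go right; 63 > 32 → go right; 63 > 46 → go right; 63 > 50 → go right; 63 > 55 → go right; 63 < 75 → go left; 63 < 64 → go left. Place as left child of 64.
Insert 72: 72 > 11 → go right; 72 > 13 → go right; 72 > 18 → go right; 72 > 32 → go right; 72 > 46 → go right; 72 > 50 → go right; 72 > 55 → go right; 72 < 75 → go left; 72 > 64 → go right; 72 > 68 → go right; 72 > 71 → go right. Place as right child of 71.

Path to 50: 11 → 13 → 18 → 32 → 46 → 50
Path to 12: 11 → 13 → 12
The paths share a prefix ending at 13, then split left and right.

13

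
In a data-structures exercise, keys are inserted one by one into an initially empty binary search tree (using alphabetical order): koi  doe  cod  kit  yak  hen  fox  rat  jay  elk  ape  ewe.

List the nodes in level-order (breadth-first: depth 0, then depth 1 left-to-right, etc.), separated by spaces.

koi doe yak cod kit rat ape hen fox jay elk ewe

koi: root
doe: left child of koi (depth 1)
cod: left child of doe (depth 2)
kit: right child of doe (depth 2)
yak: right child of koi (depth 1)
hen: left child of kit (depth 3)
fox: left child of hen (depth 4)
rat: left child of yak (depth 2)
jay: right child of hen (depth 4)
elk: left child of fox (depth 5)
ape: left child of cod (depth 3)
ewe: right child of elk (depth 6)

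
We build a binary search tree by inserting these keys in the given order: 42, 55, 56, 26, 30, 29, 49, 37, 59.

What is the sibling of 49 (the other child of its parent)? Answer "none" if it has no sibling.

56

42: root
55: right child of 42 (depth 1)
56: right child of 55 (depth 2)
26: left child of 42 (depth 1)
30: right child of 26 (depth 2)
29: left child of 30 (depth 3)
49: left child of 55 (depth 2)
37: right child of 30 (depth 3)
59: right child of 56 (depth 3)

49's parent is 55; the other child of 55 is 56.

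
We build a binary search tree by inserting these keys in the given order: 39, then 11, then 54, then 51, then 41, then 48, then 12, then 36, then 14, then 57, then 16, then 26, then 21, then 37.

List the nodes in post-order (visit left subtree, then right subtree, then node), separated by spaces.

39: root
11: left child of 39 (depth 1)
54: right child of 39 (depth 1)
51: left child of 54 (depth 2)
41: left child of 51 (depth 3)
48: right child of 41 (depth 4)
12: right child of 11 (depth 2)
36: right child of 12 (depth 3)
14: left child of 36 (depth 4)
57: right child of 54 (depth 2)
16: right child of 14 (depth 5)
26: right child of 16 (depth 6)
21: left child of 26 (depth 7)
37: right child of 36 (depth 4)

21 26 16 14 37 36 12 11 48 41 51 57 54 39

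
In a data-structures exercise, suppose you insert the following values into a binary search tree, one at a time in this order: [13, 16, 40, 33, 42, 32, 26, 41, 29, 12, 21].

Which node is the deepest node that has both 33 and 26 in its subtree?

33

Insert 13: tree is empty, so 13 becomes the root.
Insert 16: 16 > 13 → go right. Place as right child of 13.
Insert 40: 40 > 13 → go right; 40 > 16 → go right. Place as right child of 16.
Insert 33: 33 > 13 → go right; 33 > 16 → go right; 33 < 40 → go left. Place as left child of 40.
Insert 42: 42 > 13 → go right; 42 > 16 → go right; 42 > 40 → go right. Place as right child of 40.
Insert 32: 32 > 13 → go right; 32 > 16 → go right; 32 < 40 → go left; 32 < 33 → go left. Place as left child of 33.
Insert 26: 26 > 13 → go right; 26 > 16 → go right; 26 < 40 → go left; 26 < 33 → go left; 26 < 32 → go left. Place as left child of 32.
Insert 41: 41 > 13 → go right; 41 > 16 → go right; 41 > 40 → go right; 41 < 42 → go left. Place as left child of 42.
Insert 29: 29 > 13 → go right; 29 > 16 → go right; 29 < 40 → go left; 29 < 33 → go left; 29 < 32 → go left; 29 > 26 → go right. Place as right child of 26.
Insert 12: 12 < 13 → go left. Place as left child of 13.
Insert 21: 21 > 13 → go right; 21 > 16 → go right; 21 < 40 → go left; 21 < 33 → go left; 21 < 32 → go left; 21 < 26 → go left. Place as left child of 26.

Path to 33: 13 → 16 → 40 → 33
Path to 26: 13 → 16 → 40 → 33 → 32 → 26
33 lies on both paths and is an ancestor of the other node.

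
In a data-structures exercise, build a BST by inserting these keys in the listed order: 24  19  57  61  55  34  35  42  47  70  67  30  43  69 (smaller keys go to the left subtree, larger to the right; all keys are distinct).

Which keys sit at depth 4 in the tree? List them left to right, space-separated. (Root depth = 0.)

Insert 24: tree is empty, so 24 becomes the root.
Insert 19: 19 < 24 → go left. Place as left child of 24.
Insert 57: 57 > 24 → go right. Place as right child of 24.
Insert 61: 61 > 24 → go right; 61 > 57 → go right. Place as right child of 57.
Insert 55: 55 > 24 → go right; 55 < 57 → go left. Place as left child of 57.
Insert 34: 34 > 24 → go right; 34 < 57 → go left; 34 < 55 → go left. Place as left child of 55.
Insert 35: 35 > 24 → go right; 35 < 57 → go left; 35 < 55 → go left; 35 > 34 → go right. Place as right child of 34.
Insert 42: 42 > 24 → go right; 42 < 57 → go left; 42 < 55 → go left; 42 > 34 → go right; 42 > 35 → go right. Place as right child of 35.
Insert 47: 47 > 24 → go right; 47 < 57 → go left; 47 < 55 → go left; 47 > 34 → go right; 47 > 35 → go right; 47 > 42 → go right. Place as right child of 42.
Insert 70: 70 > 24 → go right; 70 > 57 → go right; 70 > 61 → go right. Place as right child of 61.
Insert 67: 67 > 24 → go right; 67 > 57 → go right; 67 > 61 → go right; 67 < 70 → go left. Place as left child of 70.
Insert 30: 30 > 24 → go right; 30 < 57 → go left; 30 < 55 → go left; 30 < 34 → go left. Place as left child of 34.
Insert 43: 43 > 24 → go right; 43 < 57 → go left; 43 < 55 → go left; 43 > 34 → go right; 43 > 35 → go right; 43 > 42 → go right; 43 < 47 → go left. Place as left child of 47.
Insert 69: 69 > 24 → go right; 69 > 57 → go right; 69 > 61 → go right; 69 < 70 → go left; 69 > 67 → go right. Place as right child of 67.

30 35 67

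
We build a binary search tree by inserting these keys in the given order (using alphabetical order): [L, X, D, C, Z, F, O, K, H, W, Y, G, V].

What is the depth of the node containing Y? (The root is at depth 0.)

Resulting structure (node: left, right):
  L: L=D, R=X
  X: L=O, R=Z
  D: L=C, R=F
  C: L=–, R=–
  Z: L=Y, R=–
  F: L=–, R=K
  O: L=–, R=W
  K: L=H, R=–
  H: L=G, R=–
  W: L=V, R=–
  Y: L=–, R=–
  G: L=–, R=–
  V: L=–, R=–

Path to Y: L → X → Z → Y, which is 3 edges.

3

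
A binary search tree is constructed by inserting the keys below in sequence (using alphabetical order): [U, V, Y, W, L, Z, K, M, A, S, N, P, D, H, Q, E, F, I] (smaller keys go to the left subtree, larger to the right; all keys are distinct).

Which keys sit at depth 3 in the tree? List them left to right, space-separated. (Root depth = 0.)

A S W Z

U: root
V: right child of U (depth 1)
Y: right child of V (depth 2)
W: left child of Y (depth 3)
L: left child of U (depth 1)
Z: right child of Y (depth 3)
K: left child of L (depth 2)
M: right child of L (depth 2)
A: left child of K (depth 3)
S: right child of M (depth 3)
N: left child of S (depth 4)
P: right child of N (depth 5)
D: right child of A (depth 4)
H: right child of D (depth 5)
Q: right child of P (depth 6)
E: left child of H (depth 6)
F: right child of E (depth 7)
I: right child of H (depth 6)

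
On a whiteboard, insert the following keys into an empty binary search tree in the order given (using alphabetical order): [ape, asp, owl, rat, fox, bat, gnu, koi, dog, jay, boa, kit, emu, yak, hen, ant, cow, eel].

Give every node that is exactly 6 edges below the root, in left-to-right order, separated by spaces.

boa emu jay

ape: root
asp: right child of ape (depth 1)
owl: right child of asp (depth 2)
rat: right child of owl (depth 3)
fox: left child of owl (depth 3)
bat: left child of fox (depth 4)
gnu: right child of fox (depth 4)
koi: right child of gnu (depth 5)
dog: right child of bat (depth 5)
jay: left child of koi (depth 6)
boa: left child of dog (depth 6)
kit: right child of jay (depth 7)
emu: right child of dog (depth 6)
yak: right child of rat (depth 4)
hen: left child of jay (depth 7)
ant: left child of ape (depth 1)
cow: right child of boa (depth 7)
eel: left child of emu (depth 7)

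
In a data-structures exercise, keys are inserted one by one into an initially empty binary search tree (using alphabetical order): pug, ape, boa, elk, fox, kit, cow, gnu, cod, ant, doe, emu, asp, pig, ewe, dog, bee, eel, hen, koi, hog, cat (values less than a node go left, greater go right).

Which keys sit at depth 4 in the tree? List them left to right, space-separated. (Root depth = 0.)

Insert pug: tree is empty, so pug becomes the root.
Insert ape: ape < pug → go left. Place as left child of pug.
Insert boa: boa < pug → go left; boa > ape → go right. Place as right child of ape.
Insert elk: elk < pug → go left; elk > ape → go right; elk > boa → go right. Place as right child of boa.
Insert fox: fox < pug → go left; fox > ape → go right; fox > boa → go right; fox > elk → go right. Place as right child of elk.
Insert kit: kit < pug → go left; kit > ape → go right; kit > boa → go right; kit > elk → go right; kit > fox → go right. Place as right child of fox.
Insert cow: cow < pug → go left; cow > ape → go right; cow > boa → go right; cow < elk → go left. Place as left child of elk.
Insert gnu: gnu < pug → go left; gnu > ape → go right; gnu > boa → go right; gnu > elk → go right; gnu > fox → go right; gnu < kit → go left. Place as left child of kit.
Insert cod: cod < pug → go left; cod > ape → go right; cod > boa → go right; cod < elk → go left; cod < cow → go left. Place as left child of cow.
Insert ant: ant < pug → go left; ant < ape → go left. Place as left child of ape.
Insert doe: doe < pug → go left; doe > ape → go right; doe > boa → go right; doe < elk → go left; doe > cow → go right. Place as right child of cow.
Insert emu: emu < pug → go left; emu > ape → go right; emu > boa → go right; emu > elk → go right; emu < fox → go left. Place as left child of fox.
Insert asp: asp < pug → go left; asp > ape → go right; asp < boa → go left. Place as left child of boa.
Insert pig: pig < pug → go left; pig > ape → go right; pig > boa → go right; pig > elk → go right; pig > fox → go right; pig > kit → go right. Place as right child of kit.
Insert ewe: ewe < pug → go left; ewe > ape → go right; ewe > boa → go right; ewe > elk → go right; ewe < fox → go left; ewe > emu → go right. Place as right child of emu.
Insert dog: dog < pug → go left; dog > ape → go right; dog > boa → go right; dog < elk → go left; dog > cow → go right; dog > doe → go right. Place as right child of doe.
Insert bee: bee < pug → go left; bee > ape → go right; bee < boa → go left; bee > asp → go right. Place as right child of asp.
Insert eel: eel < pug → go left; eel > ape → go right; eel > boa → go right; eel < elk → go left; eel > cow → go right; eel > doe → go right; eel > dog → go right. Place as right child of dog.
Insert hen: hen < pug → go left; hen > ape → go right; hen > boa → go right; hen > elk → go right; hen > fox → go right; hen < kit → go left; hen > gnu → go right. Place as right child of gnu.
Insert koi: koi < pug → go left; koi > ape → go right; koi > boa → go right; koi > elk → go right; koi > fox → go right; koi > kit → go right; koi < pig → go left. Place as left child of pig.
Insert hog: hog < pug → go left; hog > ape → go right; hog > boa → go right; hog > elk → go right; hog > fox → go right; hog < kit → go left; hog > gnu → go right; hog > hen → go right. Place as right child of hen.
Insert cat: cat < pug → go left; cat > ape → go right; cat > boa → go right; cat < elk → go left; cat < cow → go left; cat < cod → go left. Place as left child of cod.

bee cow fox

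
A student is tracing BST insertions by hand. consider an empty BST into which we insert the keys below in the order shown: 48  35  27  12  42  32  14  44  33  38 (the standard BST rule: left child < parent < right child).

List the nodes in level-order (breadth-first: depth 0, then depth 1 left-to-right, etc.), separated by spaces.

Resulting structure (node: left, right):
  48: L=35, R=–
  35: L=27, R=42
  27: L=12, R=32
  12: L=–, R=14
  42: L=38, R=44
  32: L=–, R=33
  14: L=–, R=–
  44: L=–, R=–
  33: L=–, R=–
  38: L=–, R=–

48 35 27 42 12 32 38 44 14 33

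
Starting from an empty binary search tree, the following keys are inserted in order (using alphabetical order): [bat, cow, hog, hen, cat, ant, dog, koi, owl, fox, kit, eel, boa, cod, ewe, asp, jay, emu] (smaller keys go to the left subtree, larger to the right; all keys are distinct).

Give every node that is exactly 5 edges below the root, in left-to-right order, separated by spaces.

bat: root
cow: right child of bat (depth 1)
hog: right child of cow (depth 2)
hen: left child of hog (depth 3)
cat: left child of cow (depth 2)
ant: left child of bat (depth 1)
dog: left child of hen (depth 4)
koi: right child of hog (depth 3)
owl: right child of koi (depth 4)
fox: right child of dog (depth 5)
kit: left child of koi (depth 4)
eel: left child of fox (depth 6)
boa: left child of cat (depth 3)
cod: right child of cat (depth 3)
ewe: right child of eel (depth 7)
asp: right child of ant (depth 2)
jay: left child of kit (depth 5)
emu: left child of ewe (depth 8)

fox jay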